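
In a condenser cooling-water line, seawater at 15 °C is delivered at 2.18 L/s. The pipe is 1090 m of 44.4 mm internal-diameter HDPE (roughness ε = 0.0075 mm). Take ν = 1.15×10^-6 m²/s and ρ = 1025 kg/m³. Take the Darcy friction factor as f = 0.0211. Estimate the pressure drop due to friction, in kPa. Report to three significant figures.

V = 4Q/(πD²) = 4·0.00218/(π·0.0444²) = 1.408 m/s
h_f = f(L/D)V²/(2g) = 0.02110·(1090/0.0444)·1.408²/(2·9.81) = 52.34 m
Δp = ρg·h_f = 1025·9.81·52.34 = 526.3 kPa

Δp ≈ 526 kPa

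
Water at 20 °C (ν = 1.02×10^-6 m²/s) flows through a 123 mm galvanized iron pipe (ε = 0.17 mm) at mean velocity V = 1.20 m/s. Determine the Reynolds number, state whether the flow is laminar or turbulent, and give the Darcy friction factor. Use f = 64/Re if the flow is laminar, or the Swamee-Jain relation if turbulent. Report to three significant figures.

Re ≈ 1.45×10^5; turbulent; f ≈ 0.0230

Re = VD/ν = 1.200·0.123/1.02×10^-6 = 1.45×10^5
Re > 4000 → turbulent; ε/D = 0.00138
Swamee-Jain: f = 0.02299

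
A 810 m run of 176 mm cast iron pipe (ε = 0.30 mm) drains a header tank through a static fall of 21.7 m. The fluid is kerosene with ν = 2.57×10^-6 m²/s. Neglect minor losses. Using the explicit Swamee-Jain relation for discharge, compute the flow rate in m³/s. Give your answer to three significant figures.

Q ≈ 0.0479 m³/s

Swamee-Jain (Type II): Q = -0.965·√(gD⁵h_f/L)·ln[ε/(3.7D) + √(3.17ν²L/(gD³h_f))]
√(gD⁵h_f/L) = √(9.81·0.176⁵·21.7/810) = 0.006662
ε/(3.7D) = 4.61×10^-4; √(3.17ν²L/(gD³h_f)) = 1.21×10^-4
Q = -0.965·0.006662·ln(5.816×10^-4) = 0.04789 m³/s
Check: V = 1.97 m/s, Re = 1.35×10^5, f = 0.02408, h_f = 21.9 m ≈ 21.7 m ✓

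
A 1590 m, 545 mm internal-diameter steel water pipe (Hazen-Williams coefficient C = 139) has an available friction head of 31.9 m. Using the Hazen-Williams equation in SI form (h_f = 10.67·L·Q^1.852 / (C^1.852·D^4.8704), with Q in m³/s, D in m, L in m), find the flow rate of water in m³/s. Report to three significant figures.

Q ≈ 0.951 m³/s

Rearranging: Q = [h_f·C^1.852·D^4.8704 / (10.67·L)]^(1/1.852)
Q = [31.9·139^1.852·0.545^4.8704 / (10.67·1590)]^0.540 = 0.9506 m³/s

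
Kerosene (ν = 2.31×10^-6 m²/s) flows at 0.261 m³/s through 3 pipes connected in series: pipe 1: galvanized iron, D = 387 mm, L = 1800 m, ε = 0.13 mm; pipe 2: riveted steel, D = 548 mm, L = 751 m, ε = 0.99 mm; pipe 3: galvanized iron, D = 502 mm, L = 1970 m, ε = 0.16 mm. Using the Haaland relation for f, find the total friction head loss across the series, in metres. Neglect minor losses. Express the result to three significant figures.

Pipe 1: V = 2.219 m/s, Re = 3.72×10^5, ε/D = 3.36×10^-4, f = 0.01676, h_1 = f(L/D)V²/2g = 19.56 m
Pipe 2: V = 1.107 m/s, Re = 2.63×10^5, ε/D = 0.00181, f = 0.02349, h_2 = f(L/D)V²/2g = 2.009 m
Pipe 3: V = 1.319 m/s, Re = 2.87×10^5, ε/D = 3.19×10^-4, f = 0.01700, h_3 = f(L/D)V²/2g = 5.913 m
Series → Q common, losses add: H = Σh = 27.49 m

H ≈ 27.5 m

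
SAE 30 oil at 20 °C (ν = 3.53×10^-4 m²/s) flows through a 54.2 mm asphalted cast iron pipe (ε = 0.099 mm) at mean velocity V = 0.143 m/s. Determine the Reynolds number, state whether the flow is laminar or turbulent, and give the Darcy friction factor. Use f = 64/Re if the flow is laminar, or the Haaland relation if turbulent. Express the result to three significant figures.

Re = VD/ν = 0.1430·0.0542/3.53×10^-4 = 22.0
Re < 2300 → laminar → f = 64/Re = 2.915

Re ≈ 22.0; laminar; f = 64/Re ≈ 2.91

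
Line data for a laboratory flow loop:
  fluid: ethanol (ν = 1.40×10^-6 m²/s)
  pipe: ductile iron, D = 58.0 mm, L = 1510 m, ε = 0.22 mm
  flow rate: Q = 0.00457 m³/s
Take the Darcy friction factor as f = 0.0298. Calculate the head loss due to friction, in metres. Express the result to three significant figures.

V = 4Q/(πD²) = 4·0.00457/(π·0.0580²) = 1.730 m/s
h_f = f(L/D)V²/(2g) = 0.02980·(1510/0.0580)·1.730²/(2·9.81) = 118.3 m

h_f ≈ 118 m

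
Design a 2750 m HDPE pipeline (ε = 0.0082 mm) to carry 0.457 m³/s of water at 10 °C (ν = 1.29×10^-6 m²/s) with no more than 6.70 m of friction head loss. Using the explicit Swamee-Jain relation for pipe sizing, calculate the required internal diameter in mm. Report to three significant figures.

D ≈ 623 mm

Swamee-Jain (Type III): D = 0.66·[ε^1.25·(LQ²/(gh_f))^4.75 + ν·Q^9.4·(L/(gh_f))^5.2]^0.04
LQ²/(gh_f) = 8.738; L/(gh_f) = 41.84
Term 1 = ε^1.25·(…)^4.75 = 0.0130; Term 2 = ν·Q^9.4·(…)^5.2 = 0.222
D = 0.66·(0.0130 + 0.222)^0.04 = 0.6228 m = 623 mm
Check: V = 1.50 m/s, Re = 7.24×10^5, f = 0.01253, h_f = 6.34 m ≈ 6.70 m ✓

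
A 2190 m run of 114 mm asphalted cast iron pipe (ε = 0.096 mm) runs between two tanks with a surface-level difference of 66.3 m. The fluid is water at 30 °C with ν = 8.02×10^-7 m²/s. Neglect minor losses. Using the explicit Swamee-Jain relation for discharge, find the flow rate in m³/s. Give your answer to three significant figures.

Swamee-Jain (Type II): Q = -0.965·√(gD⁵h_f/L)·ln[ε/(3.7D) + √(3.17ν²L/(gD³h_f))]
√(gD⁵h_f/L) = √(9.81·0.114⁵·66.3/2190) = 0.002391
ε/(3.7D) = 2.28×10^-4; √(3.17ν²L/(gD³h_f)) = 6.81×10^-5
Q = -0.965·0.002391·ln(2.957×10^-4) = 0.01875 m³/s
Check: V = 1.84 m/s, Re = 2.61×10^5, f = 0.02021, h_f = 66.8 m ≈ 66.3 m ✓

Q ≈ 0.0188 m³/s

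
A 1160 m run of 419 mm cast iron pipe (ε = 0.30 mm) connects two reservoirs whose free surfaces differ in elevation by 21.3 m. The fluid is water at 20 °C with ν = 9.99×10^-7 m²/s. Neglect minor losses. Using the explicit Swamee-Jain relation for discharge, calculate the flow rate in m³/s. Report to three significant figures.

Q ≈ 0.394 m³/s

Swamee-Jain (Type II): Q = -0.965·√(gD⁵h_f/L)·ln[ε/(3.7D) + √(3.17ν²L/(gD³h_f))]
√(gD⁵h_f/L) = √(9.81·0.419⁵·21.3/1160) = 0.04823
ε/(3.7D) = 1.94×10^-4; √(3.17ν²L/(gD³h_f)) = 1.55×10^-5
Q = -0.965·0.04823·ln(2.090×10^-4) = 0.3944 m³/s
Check: V = 2.86 m/s, Re = 1.20×10^6, f = 0.01854, h_f = 21.4 m ≈ 21.3 m ✓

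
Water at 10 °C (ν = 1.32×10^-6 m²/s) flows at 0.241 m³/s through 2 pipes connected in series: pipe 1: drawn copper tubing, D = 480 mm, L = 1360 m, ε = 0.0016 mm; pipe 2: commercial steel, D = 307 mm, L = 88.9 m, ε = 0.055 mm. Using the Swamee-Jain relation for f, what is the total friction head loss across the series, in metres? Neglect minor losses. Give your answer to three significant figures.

Pipe 1: V = 1.332 m/s, Re = 4.84×10^5, ε/D = 3.33×10^-6, f = 0.01322, h_1 = f(L/D)V²/2g = 3.386 m
Pipe 2: V = 3.256 m/s, Re = 7.57×10^5, ε/D = 1.79×10^-4, f = 0.01481, h_2 = f(L/D)V²/2g = 2.316 m
Series → Q common, losses add: H = Σh = 5.702 m

H ≈ 5.70 m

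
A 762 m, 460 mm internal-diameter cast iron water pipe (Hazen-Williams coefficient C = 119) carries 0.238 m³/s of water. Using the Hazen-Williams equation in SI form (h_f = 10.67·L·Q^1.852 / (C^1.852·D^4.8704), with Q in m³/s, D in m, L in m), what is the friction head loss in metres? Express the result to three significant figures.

h_f = 10.67·762·0.238^1.852 / (119^1.852·0.460^4.8704) = 3.582 m

h_f ≈ 3.58 m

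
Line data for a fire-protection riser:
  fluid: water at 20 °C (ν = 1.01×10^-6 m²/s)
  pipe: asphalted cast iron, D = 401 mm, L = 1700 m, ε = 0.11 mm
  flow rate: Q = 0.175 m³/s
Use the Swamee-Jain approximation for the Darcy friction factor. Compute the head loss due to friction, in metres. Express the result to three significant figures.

V = 4Q/(πD²) = 4·0.175/(π·0.401²) = 1.386 m/s
Re = VD/ν = 1.386·0.401/1.01×10^-6 = 5.50×10^5 → turbulent
ε/D = 0.11/401 = 2.74×10^-4
Swamee-Jain: f = 0.01606
h_f = f(L/D)V²/(2g) = 0.01606·(1700/0.401)·1.386²/(2·9.81) = 6.662 m

h_f ≈ 6.66 m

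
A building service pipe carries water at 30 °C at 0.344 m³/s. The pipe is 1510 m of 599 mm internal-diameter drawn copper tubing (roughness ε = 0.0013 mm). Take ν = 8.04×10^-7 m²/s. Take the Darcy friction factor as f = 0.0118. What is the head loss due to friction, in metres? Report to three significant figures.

V = 4Q/(πD²) = 4·0.344/(π·0.599²) = 1.221 m/s
h_f = f(L/D)V²/(2g) = 0.01180·(1510/0.599)·1.221²/(2·9.81) = 2.259 m

h_f ≈ 2.26 m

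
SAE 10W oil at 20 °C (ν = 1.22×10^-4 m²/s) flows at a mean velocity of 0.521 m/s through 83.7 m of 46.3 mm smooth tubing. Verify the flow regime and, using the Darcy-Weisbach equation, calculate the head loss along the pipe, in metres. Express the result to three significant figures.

Re = VD/ν = 0.521·0.04630/1.22×10^-4 = 198 → laminar (Re < 2300)
f = 64/Re = 0.3237
h_f = f(L/D)V²/(2g) = 0.3237·(83.7/0.04630)·0.521²/(2·9.81) = 8.095 m

h_f ≈ 8.10 m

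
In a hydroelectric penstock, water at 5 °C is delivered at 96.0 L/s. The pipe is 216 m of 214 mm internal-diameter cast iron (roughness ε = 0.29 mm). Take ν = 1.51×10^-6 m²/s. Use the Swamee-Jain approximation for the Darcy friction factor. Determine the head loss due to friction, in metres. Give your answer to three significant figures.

h_f ≈ 8.04 m

V = 4Q/(πD²) = 4·0.0960/(π·0.214²) = 2.669 m/s
Re = VD/ν = 2.669·0.214/1.51×10^-6 = 3.78×10^5 → turbulent
ε/D = 0.29/214 = 0.00136
Swamee-Jain: f = 0.02194
h_f = f(L/D)V²/(2g) = 0.02194·(216/0.214)·2.669²/(2·9.81) = 8.040 m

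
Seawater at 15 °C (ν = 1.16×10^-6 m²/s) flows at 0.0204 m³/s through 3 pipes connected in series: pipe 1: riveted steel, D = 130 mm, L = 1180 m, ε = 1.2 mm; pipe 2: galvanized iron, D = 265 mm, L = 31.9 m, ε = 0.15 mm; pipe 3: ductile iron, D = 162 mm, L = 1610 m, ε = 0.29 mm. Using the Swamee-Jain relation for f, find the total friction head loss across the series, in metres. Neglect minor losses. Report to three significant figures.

H ≈ 53.0 m

Pipe 1: V = 1.537 m/s, Re = 1.72×10^5, ε/D = 0.00923, f = 0.03744, h_1 = f(L/D)V²/2g = 40.92 m
Pipe 2: V = 0.3699 m/s, Re = 8.45×10^4, ε/D = 5.66×10^-4, f = 0.02114, h_2 = f(L/D)V²/2g = 0.01775 m
Pipe 3: V = 0.9897 m/s, Re = 1.38×10^5, ε/D = 0.00179, f = 0.02429, h_3 = f(L/D)V²/2g = 12.05 m
Series → Q common, losses add: H = Σh = 52.99 m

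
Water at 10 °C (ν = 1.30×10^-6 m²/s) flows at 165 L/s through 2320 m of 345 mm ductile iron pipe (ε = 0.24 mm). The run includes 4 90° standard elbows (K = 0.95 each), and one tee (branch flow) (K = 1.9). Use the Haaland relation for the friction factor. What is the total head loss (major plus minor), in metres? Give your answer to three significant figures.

H_L ≈ 20.9 m

V = 4Q/(πD²) = 1.765 m/s; V²/2g = 0.1588 m
Re = 4.68×10^5, ε/D = 6.96×10^-4 → f = 0.01876 (Haaland)
Major: h_f = f(L/D)·V²/2g = 0.01876·6725·0.1588 = 20.03 m
Minor: ΣK = 5.70; h_m = ΣK·V²/2g = 0.9051 m
Total H_L = 20.03 + 0.9051 = 20.94 m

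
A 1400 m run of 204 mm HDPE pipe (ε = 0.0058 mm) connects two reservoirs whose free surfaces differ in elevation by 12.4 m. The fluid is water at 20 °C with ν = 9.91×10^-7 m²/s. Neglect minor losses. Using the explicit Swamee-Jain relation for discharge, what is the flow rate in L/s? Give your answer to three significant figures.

Q ≈ 51.0 L/s

Swamee-Jain (Type II): Q = -0.965·√(gD⁵h_f/L)·ln[ε/(3.7D) + √(3.17ν²L/(gD³h_f))]
√(gD⁵h_f/L) = √(9.81·0.204⁵·12.4/1400) = 0.005541
ε/(3.7D) = 7.68×10^-6; √(3.17ν²L/(gD³h_f)) = 6.50×10^-5
Q = -0.965·0.005541·ln(7.265×10^-5) = 0.05095 m³/s
Check: V = 1.56 m/s, Re = 3.21×10^5, f = 0.01454, h_f = 12.4 m ≈ 12.4 m ✓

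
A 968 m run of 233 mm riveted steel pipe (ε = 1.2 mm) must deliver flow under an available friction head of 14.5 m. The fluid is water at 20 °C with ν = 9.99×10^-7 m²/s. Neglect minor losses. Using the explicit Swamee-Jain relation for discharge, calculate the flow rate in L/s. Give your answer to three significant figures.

Q ≈ 63.5 L/s

Swamee-Jain (Type II): Q = -0.965·√(gD⁵h_f/L)·ln[ε/(3.7D) + √(3.17ν²L/(gD³h_f))]
√(gD⁵h_f/L) = √(9.81·0.233⁵·14.5/968) = 0.01005
ε/(3.7D) = 0.00139; √(3.17ν²L/(gD³h_f)) = 4.13×10^-5
Q = -0.965·0.01005·ln(0.001433) = 0.06347 m³/s
Check: V = 1.49 m/s, Re = 3.47×10^5, f = 0.03103, h_f = 14.6 m ≈ 14.5 m ✓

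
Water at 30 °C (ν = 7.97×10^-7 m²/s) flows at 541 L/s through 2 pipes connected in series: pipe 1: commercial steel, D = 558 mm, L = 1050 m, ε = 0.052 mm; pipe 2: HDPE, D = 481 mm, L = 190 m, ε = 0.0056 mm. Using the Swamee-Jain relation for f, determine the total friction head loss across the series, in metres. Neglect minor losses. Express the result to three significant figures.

Pipe 1: V = 2.212 m/s, Re = 1.55×10^6, ε/D = 9.32×10^-5, f = 0.01296, h_1 = f(L/D)V²/2g = 6.085 m
Pipe 2: V = 2.977 m/s, Re = 1.80×10^6, ε/D = 1.16×10^-5, f = 0.01095, h_2 = f(L/D)V²/2g = 1.953 m
Series → Q common, losses add: H = Σh = 8.038 m

H ≈ 8.04 m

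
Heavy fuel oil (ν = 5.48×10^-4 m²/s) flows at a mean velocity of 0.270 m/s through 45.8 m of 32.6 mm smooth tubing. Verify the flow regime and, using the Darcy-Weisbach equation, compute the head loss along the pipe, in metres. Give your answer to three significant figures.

h_f ≈ 20.8 m

Re = VD/ν = 0.270·0.03260/5.48×10^-4 = 16.1 → laminar (Re < 2300)
f = 64/Re = 3.985
h_f = f(L/D)V²/(2g) = 3.985·(45.8/0.03260)·0.270²/(2·9.81) = 20.80 m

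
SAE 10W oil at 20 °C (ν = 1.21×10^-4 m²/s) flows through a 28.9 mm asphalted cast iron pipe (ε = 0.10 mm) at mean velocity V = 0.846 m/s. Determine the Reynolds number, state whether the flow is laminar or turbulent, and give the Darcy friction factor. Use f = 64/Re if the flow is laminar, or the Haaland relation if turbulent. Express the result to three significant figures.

Re = VD/ν = 0.8460·0.0289/1.21×10^-4 = 202
Re < 2300 → laminar → f = 64/Re = 0.3167

Re ≈ 202; laminar; f = 64/Re ≈ 0.317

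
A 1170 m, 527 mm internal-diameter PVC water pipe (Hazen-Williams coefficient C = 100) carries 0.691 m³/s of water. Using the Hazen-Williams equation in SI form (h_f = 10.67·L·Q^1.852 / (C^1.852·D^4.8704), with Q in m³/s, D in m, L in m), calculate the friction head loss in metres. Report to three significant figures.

h_f = 10.67·1170·0.691^1.852 / (100^1.852·0.527^4.8704) = 28.18 m

h_f ≈ 28.2 m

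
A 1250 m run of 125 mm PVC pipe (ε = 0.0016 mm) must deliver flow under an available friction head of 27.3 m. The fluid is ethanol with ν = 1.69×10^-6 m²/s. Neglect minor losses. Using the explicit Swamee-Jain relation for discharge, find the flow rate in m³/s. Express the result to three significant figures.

Q ≈ 0.0217 m³/s

Swamee-Jain (Type II): Q = -0.965·√(gD⁵h_f/L)·ln[ε/(3.7D) + √(3.17ν²L/(gD³h_f))]
√(gD⁵h_f/L) = √(9.81·0.125⁵·27.3/1250) = 0.002557
ε/(3.7D) = 3.46×10^-6; √(3.17ν²L/(gD³h_f)) = 1.47×10^-4
Q = -0.965·0.002557·ln(1.506×10^-4) = 0.02172 m³/s
Check: V = 1.77 m/s, Re = 1.31×10^5, f = 0.01699, h_f = 27.1 m ≈ 27.3 m ✓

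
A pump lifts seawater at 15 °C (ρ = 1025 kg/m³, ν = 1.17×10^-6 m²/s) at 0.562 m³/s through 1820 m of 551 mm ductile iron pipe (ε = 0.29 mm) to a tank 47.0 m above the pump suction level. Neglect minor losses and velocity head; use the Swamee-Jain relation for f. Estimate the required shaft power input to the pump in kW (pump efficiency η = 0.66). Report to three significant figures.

P_shaft ≈ 542 kW

V = 4Q/(πD²) = 2.357 m/s; Re = 1.11×10^6; ε/D = 5.26×10^-4; f = 0.01743
h_f = f(L/D)V²/2g = 16.30 m
Total head H = z + h_f = 47.0 + 16.30 = 63.30 m
P_hyd = ρgQH = 1025·9.81·0.562·63.30 = 357.7 kW
P_shaft = P_hyd/η = 357.7/0.66 = 542.0 kW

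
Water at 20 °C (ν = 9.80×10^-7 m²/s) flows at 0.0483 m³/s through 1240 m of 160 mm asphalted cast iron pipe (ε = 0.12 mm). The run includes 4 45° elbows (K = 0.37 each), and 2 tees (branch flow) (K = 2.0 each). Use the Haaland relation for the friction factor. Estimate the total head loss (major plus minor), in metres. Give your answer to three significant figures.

H_L ≈ 45.3 m

V = 4Q/(πD²) = 2.402 m/s; V²/2g = 0.2941 m
Re = 3.92×10^5, ε/D = 7.50×10^-4 → f = 0.01917 (Haaland)
Major: h_f = f(L/D)·V²/2g = 0.01917·7750·0.2941 = 43.70 m
Minor: ΣK = 5.48; h_m = ΣK·V²/2g = 1.612 m
Total H_L = 43.70 + 1.612 = 45.31 m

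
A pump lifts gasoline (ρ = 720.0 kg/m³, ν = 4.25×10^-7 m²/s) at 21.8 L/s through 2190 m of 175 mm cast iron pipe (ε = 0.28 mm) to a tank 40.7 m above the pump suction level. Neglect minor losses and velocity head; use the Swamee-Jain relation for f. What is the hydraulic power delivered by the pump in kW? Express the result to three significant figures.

P_hyd ≈ 8.11 kW

V = 4Q/(πD²) = 0.9063 m/s; Re = 3.73×10^5; ε/D = 0.00160; f = 0.02280
h_f = f(L/D)V²/2g = 11.94 m
Total head H = z + h_f = 40.7 + 11.94 = 52.64 m
P_hyd = ρgQH = 720.0·9.81·0.0218·52.64 = 8.106 kW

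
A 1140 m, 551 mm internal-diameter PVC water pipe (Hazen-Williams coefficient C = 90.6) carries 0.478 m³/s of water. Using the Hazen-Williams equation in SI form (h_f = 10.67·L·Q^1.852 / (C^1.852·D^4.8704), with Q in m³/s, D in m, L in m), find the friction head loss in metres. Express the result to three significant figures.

h_f = 10.67·1140·0.478^1.852 / (90.6^1.852·0.551^4.8704) = 13.41 m

h_f ≈ 13.4 m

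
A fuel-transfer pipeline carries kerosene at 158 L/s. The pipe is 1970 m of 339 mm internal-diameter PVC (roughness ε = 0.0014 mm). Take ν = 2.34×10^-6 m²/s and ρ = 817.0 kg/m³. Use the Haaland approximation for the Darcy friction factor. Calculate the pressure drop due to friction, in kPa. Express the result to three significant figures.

V = 4Q/(πD²) = 4·0.158/(π·0.339²) = 1.751 m/s
Re = VD/ν = 1.751·0.339/2.34×10^-6 = 2.54×10^5 → turbulent
ε/D = 0.0014/339 = 4.13×10^-6
Haaland: f = 0.01483
h_f = f(L/D)V²/(2g) = 0.01483·(1970/0.339)·1.751²/(2·9.81) = 13.46 m
Δp = ρg·h_f = 817.0·9.81·13.46 = 107.9 kPa

Δp ≈ 108 kPa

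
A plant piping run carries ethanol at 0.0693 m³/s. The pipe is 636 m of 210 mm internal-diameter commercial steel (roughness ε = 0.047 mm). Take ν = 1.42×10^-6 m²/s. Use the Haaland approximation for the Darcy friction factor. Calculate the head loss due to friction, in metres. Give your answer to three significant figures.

V = 4Q/(πD²) = 4·0.0693/(π·0.210²) = 2.001 m/s
Re = VD/ν = 2.001·0.210/1.42×10^-6 = 2.96×10^5 → turbulent
ε/D = 0.047/210 = 2.24×10^-4
Haaland: f = 0.01627
h_f = f(L/D)V²/(2g) = 0.01627·(636/0.210)·2.001²/(2·9.81) = 10.05 m

h_f ≈ 10.1 m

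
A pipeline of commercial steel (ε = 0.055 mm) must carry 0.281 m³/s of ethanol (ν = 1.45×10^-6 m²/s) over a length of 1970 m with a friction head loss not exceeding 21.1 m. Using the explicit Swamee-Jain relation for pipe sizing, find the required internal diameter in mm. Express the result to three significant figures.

D ≈ 393 mm

Swamee-Jain (Type III): D = 0.66·[ε^1.25·(LQ²/(gh_f))^4.75 + ν·Q^9.4·(L/(gh_f))^5.2]^0.04
LQ²/(gh_f) = 0.7515; L/(gh_f) = 9.517
Term 1 = ε^1.25·(…)^4.75 = 1.22×10^-6; Term 2 = ν·Q^9.4·(…)^5.2 = 1.17×10^-6
D = 0.66·(1.22×10^-6 + 1.17×10^-6)^0.04 = 0.3932 m = 393 mm
Check: V = 2.31 m/s, Re = 6.27×10^5, f = 0.01459, h_f = 19.9 m ≈ 21.1 m ✓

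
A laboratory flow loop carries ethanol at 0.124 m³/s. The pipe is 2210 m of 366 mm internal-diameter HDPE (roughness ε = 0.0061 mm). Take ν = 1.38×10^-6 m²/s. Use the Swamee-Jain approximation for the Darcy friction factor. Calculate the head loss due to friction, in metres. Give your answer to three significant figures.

V = 4Q/(πD²) = 4·0.124/(π·0.366²) = 1.179 m/s
Re = VD/ν = 1.179·0.366/1.38×10^-6 = 3.13×10^5 → turbulent
ε/D = 0.0061/366 = 1.67×10^-5
Swamee-Jain: f = 0.01446
h_f = f(L/D)V²/(2g) = 0.01446·(2210/0.366)·1.179²/(2·9.81) = 6.183 m

h_f ≈ 6.18 m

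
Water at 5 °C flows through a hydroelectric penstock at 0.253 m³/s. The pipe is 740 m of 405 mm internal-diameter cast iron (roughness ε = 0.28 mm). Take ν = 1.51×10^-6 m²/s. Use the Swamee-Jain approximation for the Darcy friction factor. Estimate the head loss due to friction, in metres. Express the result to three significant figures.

h_f ≈ 6.77 m

V = 4Q/(πD²) = 4·0.253/(π·0.405²) = 1.964 m/s
Re = VD/ν = 1.964·0.405/1.51×10^-6 = 5.27×10^5 → turbulent
ε/D = 0.28/405 = 6.91×10^-4
Swamee-Jain: f = 0.01884
h_f = f(L/D)V²/(2g) = 0.01884·(740/0.405)·1.964²/(2·9.81) = 6.766 m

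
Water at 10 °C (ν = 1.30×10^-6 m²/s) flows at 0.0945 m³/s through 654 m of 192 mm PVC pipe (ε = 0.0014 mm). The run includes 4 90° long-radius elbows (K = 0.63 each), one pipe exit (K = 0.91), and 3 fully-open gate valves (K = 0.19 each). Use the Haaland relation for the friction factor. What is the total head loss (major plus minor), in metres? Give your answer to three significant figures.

H_L ≈ 26.6 m

V = 4Q/(πD²) = 3.264 m/s; V²/2g = 0.5430 m
Re = 4.82×10^5, ε/D = 7.29×10^-6 → f = 0.01323 (Haaland)
Major: h_f = f(L/D)·V²/2g = 0.01323·3406·0.5430 = 24.47 m
Minor: ΣK = 4.00; h_m = ΣK·V²/2g = 2.172 m
Total H_L = 24.47 + 2.172 = 26.64 m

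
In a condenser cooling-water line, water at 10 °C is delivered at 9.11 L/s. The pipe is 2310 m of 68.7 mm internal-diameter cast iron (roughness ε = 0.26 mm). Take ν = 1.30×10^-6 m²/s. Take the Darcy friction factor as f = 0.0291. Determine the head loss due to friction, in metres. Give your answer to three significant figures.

h_f ≈ 301 m

V = 4Q/(πD²) = 4·0.00911/(π·0.0687²) = 2.458 m/s
h_f = f(L/D)V²/(2g) = 0.02910·(2310/0.0687)·2.458²/(2·9.81) = 301.2 m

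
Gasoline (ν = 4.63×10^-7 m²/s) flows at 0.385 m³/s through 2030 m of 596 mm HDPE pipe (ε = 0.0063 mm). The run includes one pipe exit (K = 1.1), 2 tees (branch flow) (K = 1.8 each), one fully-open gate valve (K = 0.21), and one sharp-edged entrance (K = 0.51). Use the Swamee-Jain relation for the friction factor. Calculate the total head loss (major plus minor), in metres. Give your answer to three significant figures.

V = 4Q/(πD²) = 1.380 m/s; V²/2g = 0.09706 m
Re = 1.78×10^6, ε/D = 1.06×10^-5 → f = 0.01093 (Swamee-Jain)
Major: h_f = f(L/D)·V²/2g = 0.01093·3406·0.09706 = 3.613 m
Minor: ΣK = 5.42; h_m = ΣK·V²/2g = 0.5261 m
Total H_L = 3.613 + 0.5261 = 4.139 m

H_L ≈ 4.14 m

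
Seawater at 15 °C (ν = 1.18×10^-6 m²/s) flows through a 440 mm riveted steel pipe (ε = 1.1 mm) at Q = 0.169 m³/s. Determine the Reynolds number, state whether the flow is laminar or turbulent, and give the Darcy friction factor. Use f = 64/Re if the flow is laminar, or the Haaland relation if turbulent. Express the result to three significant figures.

V = 4Q/(πD²) = 1.111 m/s
Re = VD/ν = 1.111·0.440/1.18×10^-6 = 4.14×10^5
Re > 4000 → turbulent; ε/D = 0.00250
Haaland: f = 0.02526

Re ≈ 4.14×10^5; turbulent; f ≈ 0.0253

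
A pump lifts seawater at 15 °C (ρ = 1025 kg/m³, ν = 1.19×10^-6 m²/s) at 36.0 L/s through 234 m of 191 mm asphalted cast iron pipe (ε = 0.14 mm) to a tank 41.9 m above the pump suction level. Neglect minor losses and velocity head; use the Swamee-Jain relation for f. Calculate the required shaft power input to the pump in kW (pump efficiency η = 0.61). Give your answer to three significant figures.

V = 4Q/(πD²) = 1.256 m/s; Re = 2.02×10^5; ε/D = 7.33×10^-4; f = 0.02005
h_f = f(L/D)V²/2g = 1.977 m
Total head H = z + h_f = 41.9 + 1.977 = 43.88 m
P_hyd = ρgQH = 1025·9.81·0.0360·43.88 = 15.88 kW
P_shaft = P_hyd/η = 15.88/0.61 = 26.04 kW

P_shaft ≈ 26.0 kW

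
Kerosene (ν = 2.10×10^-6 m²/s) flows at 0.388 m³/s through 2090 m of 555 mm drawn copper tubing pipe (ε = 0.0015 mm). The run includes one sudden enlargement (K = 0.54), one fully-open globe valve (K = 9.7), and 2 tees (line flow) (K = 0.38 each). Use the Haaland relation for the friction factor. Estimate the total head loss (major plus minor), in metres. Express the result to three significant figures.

H_L ≈ 8.10 m

V = 4Q/(πD²) = 1.604 m/s; V²/2g = 0.1311 m
Re = 4.24×10^5, ε/D = 2.70×10^-6 → f = 0.01348 (Haaland)
Major: h_f = f(L/D)·V²/2g = 0.01348·3766·0.1311 = 6.657 m
Minor: ΣK = 11.0; h_m = ΣK·V²/2g = 1.442 m
Total H_L = 6.657 + 1.442 = 8.099 m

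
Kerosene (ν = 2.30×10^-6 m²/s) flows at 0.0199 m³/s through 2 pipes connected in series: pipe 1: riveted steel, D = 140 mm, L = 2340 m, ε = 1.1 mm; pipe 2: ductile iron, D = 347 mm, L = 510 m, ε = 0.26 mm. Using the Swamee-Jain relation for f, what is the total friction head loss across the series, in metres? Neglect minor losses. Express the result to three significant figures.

H ≈ 51.6 m

Pipe 1: V = 1.293 m/s, Re = 7.87×10^4, ε/D = 0.00786, f = 0.03617, h_1 = f(L/D)V²/2g = 51.49 m
Pipe 2: V = 0.2104 m/s, Re = 3.17×10^4, ε/D = 7.49×10^-4, f = 0.02524, h_2 = f(L/D)V²/2g = 0.08371 m
Series → Q common, losses add: H = Σh = 51.57 m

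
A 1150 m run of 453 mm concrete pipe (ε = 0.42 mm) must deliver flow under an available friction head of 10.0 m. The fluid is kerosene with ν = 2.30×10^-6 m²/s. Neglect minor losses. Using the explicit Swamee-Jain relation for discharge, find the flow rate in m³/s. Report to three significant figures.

Swamee-Jain (Type II): Q = -0.965·√(gD⁵h_f/L)·ln[ε/(3.7D) + √(3.17ν²L/(gD³h_f))]
√(gD⁵h_f/L) = √(9.81·0.453⁵·10.0/1150) = 0.04034
ε/(3.7D) = 2.51×10^-4; √(3.17ν²L/(gD³h_f)) = 4.60×10^-5
Q = -0.965·0.04034·ln(2.966×10^-4) = 0.3162 m³/s
Check: V = 1.96 m/s, Re = 3.86×10^5, f = 0.02022, h_f = 10.1 m ≈ 10.0 m ✓

Q ≈ 0.316 m³/s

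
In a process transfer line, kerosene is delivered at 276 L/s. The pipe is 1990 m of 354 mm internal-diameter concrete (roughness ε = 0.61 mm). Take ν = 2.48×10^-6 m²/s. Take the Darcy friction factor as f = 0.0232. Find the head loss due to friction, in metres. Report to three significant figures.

V = 4Q/(πD²) = 4·0.276/(π·0.354²) = 2.804 m/s
h_f = f(L/D)V²/(2g) = 0.02320·(1990/0.354)·2.804²/(2·9.81) = 52.27 m

h_f ≈ 52.3 m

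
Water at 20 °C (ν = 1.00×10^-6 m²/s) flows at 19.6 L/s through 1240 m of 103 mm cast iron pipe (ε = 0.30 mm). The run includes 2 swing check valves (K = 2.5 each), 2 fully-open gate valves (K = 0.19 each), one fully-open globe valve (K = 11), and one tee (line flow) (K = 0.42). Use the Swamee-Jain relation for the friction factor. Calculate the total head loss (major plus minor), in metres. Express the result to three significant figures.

V = 4Q/(πD²) = 2.352 m/s; V²/2g = 0.2820 m
Re = 2.42×10^5, ε/D = 0.00291 → f = 0.02668 (Swamee-Jain)
Major: h_f = f(L/D)·V²/2g = 0.02668·12039·0.2820 = 90.59 m
Minor: ΣK = 16.8; h_m = ΣK·V²/2g = 4.738 m
Total H_L = 90.59 + 4.738 = 95.33 m

H_L ≈ 95.3 m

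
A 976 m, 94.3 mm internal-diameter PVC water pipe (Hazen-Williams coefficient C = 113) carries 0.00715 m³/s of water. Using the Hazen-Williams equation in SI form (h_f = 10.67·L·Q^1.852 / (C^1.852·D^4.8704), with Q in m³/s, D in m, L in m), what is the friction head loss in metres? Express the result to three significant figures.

h_f ≈ 17.2 m

h_f = 10.67·976·0.00715^1.852 / (113^1.852·0.0943^4.8704) = 17.22 m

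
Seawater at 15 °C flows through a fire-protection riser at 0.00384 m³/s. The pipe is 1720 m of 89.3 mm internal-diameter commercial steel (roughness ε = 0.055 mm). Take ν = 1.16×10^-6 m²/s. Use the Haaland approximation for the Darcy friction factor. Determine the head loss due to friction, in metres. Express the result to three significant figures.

h_f ≈ 8.42 m

V = 4Q/(πD²) = 4·0.00384/(π·0.0893²) = 0.6131 m/s
Re = VD/ν = 0.6131·0.0893/1.16×10^-6 = 4.72×10^4 → turbulent
ε/D = 0.055/89.3 = 6.16×10^-4
Haaland: f = 0.02282
h_f = f(L/D)V²/(2g) = 0.02282·(1720/0.0893)·0.6131²/(2·9.81) = 8.422 m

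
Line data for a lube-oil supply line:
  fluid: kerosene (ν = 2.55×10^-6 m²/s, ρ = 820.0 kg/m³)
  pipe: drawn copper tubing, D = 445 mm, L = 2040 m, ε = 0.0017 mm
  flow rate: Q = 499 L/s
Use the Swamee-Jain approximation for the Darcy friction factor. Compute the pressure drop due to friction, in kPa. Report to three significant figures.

V = 4Q/(πD²) = 4·0.499/(π·0.445²) = 3.208 m/s
Re = VD/ν = 3.208·0.445/2.55×10^-6 = 5.60×10^5 → turbulent
ε/D = 0.0017/445 = 3.82×10^-6
Swamee-Jain: f = 0.01290
h_f = f(L/D)V²/(2g) = 0.01290·(2040/0.445)·3.208²/(2·9.81) = 31.02 m
Δp = ρg·h_f = 820.0·9.81·31.02 = 249.5 kPa

Δp ≈ 250 kPa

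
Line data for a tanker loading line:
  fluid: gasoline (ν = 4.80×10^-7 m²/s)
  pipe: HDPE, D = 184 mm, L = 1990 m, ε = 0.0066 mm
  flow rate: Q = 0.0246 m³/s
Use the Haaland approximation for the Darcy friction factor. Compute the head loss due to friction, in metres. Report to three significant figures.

h_f ≈ 6.72 m

V = 4Q/(πD²) = 4·0.0246/(π·0.184²) = 0.9251 m/s
Re = VD/ν = 0.9251·0.184/4.80×10^-7 = 3.55×10^5 → turbulent
ε/D = 0.0066/184 = 3.59×10^-5
Haaland: f = 0.01425
h_f = f(L/D)V²/(2g) = 0.01425·(1990/0.184)·0.9251²/(2·9.81) = 6.723 m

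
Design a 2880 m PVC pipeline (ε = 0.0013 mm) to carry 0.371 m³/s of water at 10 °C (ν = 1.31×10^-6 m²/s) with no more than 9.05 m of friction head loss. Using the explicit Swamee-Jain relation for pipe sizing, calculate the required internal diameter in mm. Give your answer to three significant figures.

Swamee-Jain (Type III): D = 0.66·[ε^1.25·(LQ²/(gh_f))^4.75 + ν·Q^9.4·(L/(gh_f))^5.2]^0.04
LQ²/(gh_f) = 4.465; L/(gh_f) = 32.44
Term 1 = ε^1.25·(…)^4.75 = 5.36×10^-5; Term 2 = ν·Q^9.4·(…)^5.2 = 0.00845
D = 0.66·(5.36×10^-5 + 0.00845)^0.04 = 0.5454 m = 545 mm
Check: V = 1.59 m/s, Re = 6.61×10^5, f = 0.01251, h_f = 8.49 m ≈ 9.05 m ✓

D ≈ 545 mm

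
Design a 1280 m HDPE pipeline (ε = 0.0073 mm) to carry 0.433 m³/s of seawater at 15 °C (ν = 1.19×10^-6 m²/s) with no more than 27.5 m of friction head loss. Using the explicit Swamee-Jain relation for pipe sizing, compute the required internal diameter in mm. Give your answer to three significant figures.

D ≈ 388 mm

Swamee-Jain (Type III): D = 0.66·[ε^1.25·(LQ²/(gh_f))^4.75 + ν·Q^9.4·(L/(gh_f))^5.2]^0.04
LQ²/(gh_f) = 0.8896; L/(gh_f) = 4.745
Term 1 = ε^1.25·(…)^4.75 = 2.18×10^-7; Term 2 = ν·Q^9.4·(…)^5.2 = 1.50×10^-6
D = 0.66·(2.18×10^-7 + 1.50×10^-6)^0.04 = 0.3881 m = 388 mm
Check: V = 3.66 m/s, Re = 1.19×10^6, f = 0.01177, h_f = 26.5 m ≈ 27.5 m ✓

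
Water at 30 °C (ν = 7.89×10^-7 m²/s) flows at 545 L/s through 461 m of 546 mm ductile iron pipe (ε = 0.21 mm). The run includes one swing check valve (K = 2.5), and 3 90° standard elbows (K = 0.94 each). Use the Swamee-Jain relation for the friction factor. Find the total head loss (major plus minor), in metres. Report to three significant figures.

H_L ≈ 5.25 m

V = 4Q/(πD²) = 2.328 m/s; V²/2g = 0.2761 m
Re = 1.61×10^6, ε/D = 3.85×10^-4 → f = 0.01623 (Swamee-Jain)
Major: h_f = f(L/D)·V²/2g = 0.01623·844.3·0.2761 = 3.784 m
Minor: ΣK = 5.32; h_m = ΣK·V²/2g = 1.469 m
Total H_L = 3.784 + 1.469 = 5.253 m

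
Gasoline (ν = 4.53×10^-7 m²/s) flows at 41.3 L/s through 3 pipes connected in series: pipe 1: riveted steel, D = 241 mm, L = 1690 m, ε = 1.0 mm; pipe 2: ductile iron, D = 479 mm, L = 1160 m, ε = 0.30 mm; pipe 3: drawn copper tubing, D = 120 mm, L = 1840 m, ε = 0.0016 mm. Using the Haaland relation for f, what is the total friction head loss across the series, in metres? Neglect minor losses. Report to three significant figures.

H ≈ 133 m

Pipe 1: V = 0.9054 m/s, Re = 4.82×10^5, ε/D = 0.00415, f = 0.02898, h_1 = f(L/D)V²/2g = 8.492 m
Pipe 2: V = 0.2292 m/s, Re = 2.42×10^5, ε/D = 6.26×10^-4, f = 0.01902, h_2 = f(L/D)V²/2g = 0.1233 m
Pipe 3: V = 3.652 m/s, Re = 9.67×10^5, ε/D = 1.33×10^-5, f = 0.01189, h_3 = f(L/D)V²/2g = 123.9 m
Series → Q common, losses add: H = Σh = 132.5 m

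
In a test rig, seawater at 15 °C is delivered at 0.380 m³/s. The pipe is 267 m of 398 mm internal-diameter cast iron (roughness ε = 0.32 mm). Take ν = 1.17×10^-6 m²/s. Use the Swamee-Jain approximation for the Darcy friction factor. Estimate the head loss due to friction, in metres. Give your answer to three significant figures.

V = 4Q/(πD²) = 4·0.380/(π·0.398²) = 3.054 m/s
Re = VD/ν = 3.054·0.398/1.17×10^-6 = 1.04×10^6 → turbulent
ε/D = 0.32/398 = 8.04×10^-4
Swamee-Jain: f = 0.01907
h_f = f(L/D)V²/(2g) = 0.01907·(267/0.398)·3.054²/(2·9.81) = 6.083 m

h_f ≈ 6.08 m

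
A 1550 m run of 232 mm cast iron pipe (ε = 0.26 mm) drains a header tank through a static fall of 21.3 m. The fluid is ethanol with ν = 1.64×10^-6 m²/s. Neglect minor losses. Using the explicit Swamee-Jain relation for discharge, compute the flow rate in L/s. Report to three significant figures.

Swamee-Jain (Type II): Q = -0.965·√(gD⁵h_f/L)·ln[ε/(3.7D) + √(3.17ν²L/(gD³h_f))]
√(gD⁵h_f/L) = √(9.81·0.232⁵·21.3/1550) = 0.009519
ε/(3.7D) = 3.03×10^-4; √(3.17ν²L/(gD³h_f)) = 7.12×10^-5
Q = -0.965·0.009519·ln(3.741×10^-4) = 0.07248 m³/s
Check: V = 1.71 m/s, Re = 2.43×10^5, f = 0.02144, h_f = 21.5 m ≈ 21.3 m ✓

Q ≈ 72.5 L/s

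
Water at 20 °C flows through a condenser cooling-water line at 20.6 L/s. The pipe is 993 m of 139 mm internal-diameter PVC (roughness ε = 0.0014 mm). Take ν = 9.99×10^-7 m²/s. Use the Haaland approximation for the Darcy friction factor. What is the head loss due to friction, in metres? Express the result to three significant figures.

V = 4Q/(πD²) = 4·0.0206/(π·0.139²) = 1.358 m/s
Re = VD/ν = 1.358·0.139/9.99×10^-7 = 1.89×10^5 → turbulent
ε/D = 0.0014/139 = 1.01×10^-5
Haaland: f = 0.01573
h_f = f(L/D)V²/(2g) = 0.01573·(993/0.139)·1.358²/(2·9.81) = 10.56 m

h_f ≈ 10.6 m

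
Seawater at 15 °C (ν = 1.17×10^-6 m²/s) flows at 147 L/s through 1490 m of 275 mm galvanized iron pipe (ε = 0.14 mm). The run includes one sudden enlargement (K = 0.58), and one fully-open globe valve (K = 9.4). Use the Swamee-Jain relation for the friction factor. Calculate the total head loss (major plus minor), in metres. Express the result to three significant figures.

H_L ≈ 33.1 m

V = 4Q/(πD²) = 2.475 m/s; V²/2g = 0.3122 m
Re = 5.82×10^5, ε/D = 5.09×10^-4 → f = 0.01771 (Swamee-Jain)
Major: h_f = f(L/D)·V²/2g = 0.01771·5418·0.3122 = 29.95 m
Minor: ΣK = 9.98; h_m = ΣK·V²/2g = 3.116 m
Total H_L = 29.95 + 3.116 = 33.07 m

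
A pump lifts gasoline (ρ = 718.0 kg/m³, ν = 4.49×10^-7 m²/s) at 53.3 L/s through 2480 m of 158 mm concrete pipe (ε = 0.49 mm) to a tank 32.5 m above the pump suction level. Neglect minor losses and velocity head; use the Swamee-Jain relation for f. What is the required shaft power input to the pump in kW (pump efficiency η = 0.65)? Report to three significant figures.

V = 4Q/(πD²) = 2.718 m/s; Re = 9.57×10^5; ε/D = 0.00310; f = 0.02662
h_f = f(L/D)V²/2g = 157.4 m
Total head H = z + h_f = 32.5 + 157.4 = 189.9 m
P_hyd = ρgQH = 718.0·9.81·0.0533·189.9 = 71.29 kW
P_shaft = P_hyd/η = 71.29/0.65 = 109.7 kW

P_shaft ≈ 110 kW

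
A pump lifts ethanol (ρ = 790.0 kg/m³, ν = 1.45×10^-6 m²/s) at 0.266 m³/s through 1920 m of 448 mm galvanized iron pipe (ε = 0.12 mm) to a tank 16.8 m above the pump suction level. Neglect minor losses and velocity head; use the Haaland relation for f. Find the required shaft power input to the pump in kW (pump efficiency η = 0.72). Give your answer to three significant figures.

V = 4Q/(πD²) = 1.687 m/s; Re = 5.21×10^5; ε/D = 2.68×10^-4; f = 0.01585
h_f = f(L/D)V²/2g = 9.856 m
Total head H = z + h_f = 16.8 + 9.856 = 26.66 m
P_hyd = ρgQH = 790.0·9.81·0.266·26.66 = 54.95 kW
P_shaft = P_hyd/η = 54.95/0.72 = 76.32 kW

P_shaft ≈ 76.3 kW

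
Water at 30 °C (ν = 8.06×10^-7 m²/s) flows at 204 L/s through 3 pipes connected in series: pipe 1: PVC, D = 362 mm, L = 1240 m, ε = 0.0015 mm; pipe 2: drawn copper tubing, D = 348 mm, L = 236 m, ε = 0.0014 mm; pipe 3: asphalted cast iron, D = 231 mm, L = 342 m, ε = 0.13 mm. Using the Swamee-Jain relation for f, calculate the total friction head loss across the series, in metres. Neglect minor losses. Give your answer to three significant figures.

H ≈ 41.5 m

Pipe 1: V = 1.982 m/s, Re = 8.90×10^5, ε/D = 4.14×10^-6, f = 0.01193, h_1 = f(L/D)V²/2g = 8.186 m
Pipe 2: V = 2.145 m/s, Re = 9.26×10^5, ε/D = 4.02×10^-6, f = 0.01185, h_2 = f(L/D)V²/2g = 1.885 m
Pipe 3: V = 4.868 m/s, Re = 1.40×10^6, ε/D = 5.63×10^-4, f = 0.01757, h_3 = f(L/D)V²/2g = 31.42 m
Series → Q common, losses add: H = Σh = 41.49 m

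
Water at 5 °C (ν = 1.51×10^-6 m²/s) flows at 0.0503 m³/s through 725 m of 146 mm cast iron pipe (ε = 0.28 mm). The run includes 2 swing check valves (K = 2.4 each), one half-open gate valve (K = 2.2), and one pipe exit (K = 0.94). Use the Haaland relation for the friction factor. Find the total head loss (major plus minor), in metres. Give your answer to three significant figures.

V = 4Q/(πD²) = 3.005 m/s; V²/2g = 0.4601 m
Re = 2.91×10^5, ε/D = 0.00192 → f = 0.02377 (Haaland)
Major: h_f = f(L/D)·V²/2g = 0.02377·4966·0.4601 = 54.31 m
Minor: ΣK = 7.94; h_m = ΣK·V²/2g = 3.653 m
Total H_L = 54.31 + 3.653 = 57.96 m

H_L ≈ 58.0 m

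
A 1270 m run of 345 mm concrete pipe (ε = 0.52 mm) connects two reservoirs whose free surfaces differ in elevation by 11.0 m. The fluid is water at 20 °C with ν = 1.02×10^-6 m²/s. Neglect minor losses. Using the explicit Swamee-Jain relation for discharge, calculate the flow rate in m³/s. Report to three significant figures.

Swamee-Jain (Type II): Q = -0.965·√(gD⁵h_f/L)·ln[ε/(3.7D) + √(3.17ν²L/(gD³h_f))]
√(gD⁵h_f/L) = √(9.81·0.345⁵·11.0/1270) = 0.02038
ε/(3.7D) = 4.07×10^-4; √(3.17ν²L/(gD³h_f)) = 3.07×10^-5
Q = -0.965·0.02038·ln(4.381×10^-4) = 0.1521 m³/s
Check: V = 1.63 m/s, Re = 5.50×10^5, f = 0.02227, h_f = 11.1 m ≈ 11.0 m ✓

Q ≈ 0.152 m³/s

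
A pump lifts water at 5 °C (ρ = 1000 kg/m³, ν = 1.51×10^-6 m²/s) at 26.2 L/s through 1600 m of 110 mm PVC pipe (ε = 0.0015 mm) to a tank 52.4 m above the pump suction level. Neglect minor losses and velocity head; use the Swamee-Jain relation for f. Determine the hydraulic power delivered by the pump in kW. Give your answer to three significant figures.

P_hyd ≈ 36.1 kW

V = 4Q/(πD²) = 2.757 m/s; Re = 2.01×10^5; ε/D = 1.36×10^-5; f = 0.01565
h_f = f(L/D)V²/2g = 88.16 m
Total head H = z + h_f = 52.4 + 88.16 = 140.6 m
P_hyd = ρgQH = 1000·9.81·0.0262·140.6 = 36.13 kW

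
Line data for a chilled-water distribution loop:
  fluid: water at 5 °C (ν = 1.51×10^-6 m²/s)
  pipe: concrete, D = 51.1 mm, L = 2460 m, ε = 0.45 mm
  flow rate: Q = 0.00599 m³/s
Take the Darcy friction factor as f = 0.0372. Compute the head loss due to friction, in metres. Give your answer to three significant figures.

h_f ≈ 779 m

V = 4Q/(πD²) = 4·0.00599/(π·0.0511²) = 2.921 m/s
h_f = f(L/D)V²/(2g) = 0.03720·(2460/0.0511)·2.921²/(2·9.81) = 778.7 m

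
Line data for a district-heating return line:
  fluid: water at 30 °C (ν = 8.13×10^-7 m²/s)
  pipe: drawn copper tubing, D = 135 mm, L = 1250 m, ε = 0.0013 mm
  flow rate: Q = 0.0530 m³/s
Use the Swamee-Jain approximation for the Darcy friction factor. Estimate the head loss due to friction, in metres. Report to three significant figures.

h_f ≈ 82.8 m

V = 4Q/(πD²) = 4·0.0530/(π·0.135²) = 3.703 m/s
Re = VD/ν = 3.703·0.135/8.13×10^-7 = 6.15×10^5 → turbulent
ε/D = 0.0013/135 = 9.63×10^-6
Swamee-Jain: f = 0.01280
h_f = f(L/D)V²/(2g) = 0.01280·(1250/0.135)·3.703²/(2·9.81) = 82.79 m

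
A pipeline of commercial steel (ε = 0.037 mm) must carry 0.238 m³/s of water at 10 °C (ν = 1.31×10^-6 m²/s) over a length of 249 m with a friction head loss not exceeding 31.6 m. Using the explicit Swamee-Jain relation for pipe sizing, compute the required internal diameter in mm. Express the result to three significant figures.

D ≈ 224 mm

Swamee-Jain (Type III): D = 0.66·[ε^1.25·(LQ²/(gh_f))^4.75 + ν·Q^9.4·(L/(gh_f))^5.2]^0.04
LQ²/(gh_f) = 0.04550; L/(gh_f) = 0.8032
Term 1 = ε^1.25·(…)^4.75 = 1.22×10^-12; Term 2 = ν·Q^9.4·(…)^5.2 = 5.78×10^-13
D = 0.66·(1.22×10^-12 + 5.78×10^-13)^0.04 = 0.2237 m = 224 mm
Check: V = 6.05 m/s, Re = 1.03×10^6, f = 0.01434, h_f = 29.8 m ≈ 31.6 m ✓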